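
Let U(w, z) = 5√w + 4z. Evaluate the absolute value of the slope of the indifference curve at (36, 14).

MRS = 5/48

MU_w = 5/(2√w), MU_z = 4.
MRS = 5/(2√w) ÷ 4.
At (36, 14): MRS = 5/48.
That is, one extra unit of w is worth 5/48 units of z at the margin.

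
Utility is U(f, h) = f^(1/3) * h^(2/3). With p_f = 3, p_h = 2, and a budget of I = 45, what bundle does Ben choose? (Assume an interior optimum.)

MU_f = 1/3·f^(-2/3)·h^(2/3) and MU_h = 2/3·f^(1/3)·h^(-1/3).
MRS = MU_f/MU_h = (0.5)·h/f.
Tangency: set MRS = p_f/p_h = 3/2 = 1.5.
So (0.5)·h/f = 1.5, i.e. h = 3·f.
Substitute into the budget 3·f + 2·h = 45: 9·f = 45, so f* = 5.
Then h* = 3·5 = 15.

f* = 5, h* = 15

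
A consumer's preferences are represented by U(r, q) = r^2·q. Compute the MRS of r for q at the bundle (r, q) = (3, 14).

MU_r = 2·r·q and MU_q = r^2.
MRS = MU_r/MU_q = (2/1)·q/r.
At (3, 14): MRS = 28/3.
The indifference curve has slope −28/3 at this bundle.

MRS = 28/3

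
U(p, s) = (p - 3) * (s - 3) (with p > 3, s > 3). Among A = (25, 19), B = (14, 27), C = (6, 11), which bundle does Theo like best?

Bundle A

Evaluate utility at each bundle:
U(A) = 352.
U(B) = 264.
U(C) = 24.
Highest utility is A, so A ≻ B ≻ C.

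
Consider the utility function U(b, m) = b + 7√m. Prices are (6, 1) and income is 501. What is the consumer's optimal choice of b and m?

b* = 10, m* = 441

MU_b = 1, MU_m = 7/(2√m).
MRS = 1 ÷ (7/(2√m)).
Tangency: set MRS = p_b/p_m = 6/1 = 6.
MRS depends only on m: (2/7)·√m = 6 ⇒ √m = 6/(2/7) = 21 ⇒ m* = 441.
From the budget, 6·b = 501 − 1·441 = 60, so b* = 10.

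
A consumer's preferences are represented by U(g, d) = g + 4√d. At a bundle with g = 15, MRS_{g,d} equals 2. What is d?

MU_g = 1, MU_d = 4/(2√d).
MRS = 1 ÷ (4/(2√d)).
MRS depends only on d: 0.5·√d = 2 ⇒ √d = 2/0.5 = 4 ⇒ d = 16.

d = 16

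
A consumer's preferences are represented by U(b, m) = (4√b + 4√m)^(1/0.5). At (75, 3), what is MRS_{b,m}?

MRS = 0.2

For CES with ρ = 0.5, MRS = √(m/b).
At (75, 3): MRS = 0.2.
So at (75, 3) the consumer would give up 0.2 units of m for one more unit of b.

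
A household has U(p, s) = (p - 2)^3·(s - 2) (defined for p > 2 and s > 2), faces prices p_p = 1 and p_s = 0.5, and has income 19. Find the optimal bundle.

p* = 14, s* = 10

MU_p = 3·(p−2)^2·(s−2), MU_s = (p−2)^3.
MRS = (3/1)·(s−2)/(p−2).
Tangency: set MRS = p_p/p_s = 1/0.5 = 2.
So (3/1)·(s − 2)/(p − 2) = 2, i.e. (s − 2) = (2/3)·(p − 2).
Rewrite the budget in excess-of-subsistence terms: 1·(p − 2) + 0.5·(s − 2) = 19 − 1·2 − 0.5·2 = 16.
Substituting, (4/3)·(p − 2) = 16, so p − 2 = 12 and p* = 14.
Then s − 2 = (2/3)·12 = 8, so s* = 10.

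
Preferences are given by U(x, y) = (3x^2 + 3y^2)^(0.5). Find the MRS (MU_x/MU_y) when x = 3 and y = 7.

MRS = 3/7

For CES with ρ = 2, MRS = (y/x)^(-1).
At (3, 7): MRS = 3/7.
So at (3, 7) the consumer would give up 3/7 units of y for one more unit of x.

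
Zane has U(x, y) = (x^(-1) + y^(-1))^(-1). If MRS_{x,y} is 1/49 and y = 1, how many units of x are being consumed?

For CES with ρ = -1, MRS = (y/x)^2.
Setting (1/x)^2 = 1/49 gives 1/x = 1/7 and x = 7.

x = 7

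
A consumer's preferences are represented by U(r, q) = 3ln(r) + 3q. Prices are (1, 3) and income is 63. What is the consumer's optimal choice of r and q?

MU_r = 3/r, MU_q = 3.
MRS = 3/r ÷ 3.
Tangency: set MRS = p_r/p_q = 1/3.
MRS depends only on r: 1/r = 1/3 ⇒ r* = 1/(1/3) = 3.
From the budget, 3·q = 63 − 1·3 = 60, so q* = 20.

r* = 3, q* = 20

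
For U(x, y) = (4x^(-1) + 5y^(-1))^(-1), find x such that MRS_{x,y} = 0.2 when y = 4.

x = 8

For CES with ρ = -1, MRS = (4/5)·(y/x)^2.
Setting (4/5)·(4/x)^2 = 0.2 gives (4/x)^2 = 0.25, so 4/x = 0.5 and x = 8.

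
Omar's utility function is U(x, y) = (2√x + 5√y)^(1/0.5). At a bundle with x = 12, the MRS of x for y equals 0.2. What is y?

For CES with ρ = 0.5, MRS = (2/5)·√(y/x).
Setting (2/5)·√(y/12) = 0.2 gives √(y/12) = 0.5, so y/12 = 0.25 and y = 3.

y = 3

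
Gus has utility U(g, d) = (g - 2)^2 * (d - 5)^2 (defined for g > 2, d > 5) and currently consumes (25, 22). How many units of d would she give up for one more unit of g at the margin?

MRS = 17/23

MU_g = 2·(g−2)·(d−5)^2, MU_d = 2·(g−2)^2·(d−5).
MRS = (d−5)/(g−2).
At (25, 22): MRS = 17/23.
So at (25, 22) the consumer would give up 17/23 units of d for one more unit of g.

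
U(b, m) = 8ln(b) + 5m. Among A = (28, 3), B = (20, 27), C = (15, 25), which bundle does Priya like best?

Bundle B

Evaluate utility at each bundle:
U(A) = 41.658.
U(B) = 158.966.
U(C) = 146.664.
Highest utility is B, so B ≻ C ≻ A.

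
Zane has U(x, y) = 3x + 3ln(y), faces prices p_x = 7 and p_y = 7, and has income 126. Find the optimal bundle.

MU_x = 3, MU_y = 3/y.
MRS = 3 ÷ (3/y).
Tangency: set MRS = p_x/p_y = 7/7 = 1.
MRS depends only on y: y = 1 ⇒ y* = 1.
From the budget, 7·x = 126 − 7·1 = 119, so x* = 17.

x* = 17, y* = 1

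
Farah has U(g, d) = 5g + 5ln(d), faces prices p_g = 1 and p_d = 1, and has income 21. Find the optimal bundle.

MU_g = 5, MU_d = 5/d.
MRS = 5 ÷ (5/d).
Tangency: set MRS = p_g/p_d = 1/1 = 1.
MRS depends only on d: d = 1 ⇒ d* = 1.
From the budget, 1·g = 21 − 1·1 = 20, so g* = 20.

g* = 20, d* = 1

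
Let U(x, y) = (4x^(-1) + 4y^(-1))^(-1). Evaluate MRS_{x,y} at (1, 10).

MRS = 100

For CES with ρ = -1, MRS = (y/x)^2.
At (1, 10): MRS = 100.
So at (1, 10) the consumer would give up 100 units of y for one more unit of x.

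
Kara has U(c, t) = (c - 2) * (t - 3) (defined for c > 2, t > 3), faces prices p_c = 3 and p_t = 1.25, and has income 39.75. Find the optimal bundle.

c* = 7, t* = 15

MU_c = (t−3), MU_t = (c−2).
MRS = (t−3)/(c−2).
Tangency: set MRS = p_c/p_t = 3/1.25 = 2.4.
So (t − 3)/(c − 2) = 2.4, i.e. (t − 3) = 2.4·(c − 2).
Rewrite the budget in excess-of-subsistence terms: 3·(c − 2) + 1.25·(t − 3) = 39.75 − 3·2 − 1.25·3 = 30.
Substituting, 6·(c − 2) = 30, so c − 2 = 5 and c* = 7.
Then t − 3 = 2.4·5 = 12, so t* = 15.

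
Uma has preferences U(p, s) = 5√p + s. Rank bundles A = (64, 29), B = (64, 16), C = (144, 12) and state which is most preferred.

Evaluate utility at each bundle:
U(A) = 69.000.
U(B) = 56.000.
U(C) = 72.000.
Highest utility is C, so C ≻ A ≻ B.

Bundle C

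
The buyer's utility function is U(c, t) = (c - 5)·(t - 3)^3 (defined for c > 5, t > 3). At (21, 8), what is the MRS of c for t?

MRS = 5/48

MU_c = (t−3)^3, MU_t = 3·(c−5)·(t−3)^2.
MRS = (1/3)·(t−3)/(c−5).
At (21, 8): MRS = 5/48.
So at (21, 8) the consumer would give up 5/48 units of t for one more unit of c.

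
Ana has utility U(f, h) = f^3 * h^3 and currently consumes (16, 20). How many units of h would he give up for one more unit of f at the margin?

MU_f = 3·f^2·h^3 and MU_h = 3·f^3·h^2.
MRS = MU_f/MU_h = h/f.
At (16, 20): MRS = 1.25.
So at (16, 20) the consumer would give up 1.25 units of h for one more unit of f.

MRS = 1.25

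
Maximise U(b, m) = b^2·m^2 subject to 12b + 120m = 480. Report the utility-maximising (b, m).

MU_b = 2·b·m^2 and MU_m = 2·b^2·m.
MRS = MU_b/MU_m = m/b.
Tangency: set MRS = p_b/p_m = 12/120 = 0.1.
So m/b = 0.1, i.e. m = 0.1·b.
Substitute into the budget 12·b + 120·m = 480: 24·b = 480, so b* = 20.
Then m* = 0.1·20 = 2.

b* = 20, m* = 2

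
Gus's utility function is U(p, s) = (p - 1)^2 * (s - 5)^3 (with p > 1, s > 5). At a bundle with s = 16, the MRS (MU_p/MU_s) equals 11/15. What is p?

MU_p = 2·(p−1)·(s−5)^3, MU_s = 3·(p−1)^2·(s−5)^2.
MRS = (2/3)·(s−5)/(p−1).
Substitute s = 16: MRS = (22/3)/(p − 1). Setting this equal to 11/15 gives p − 1 = (22/3)/(11/15) = 10, so p = 11.

p = 11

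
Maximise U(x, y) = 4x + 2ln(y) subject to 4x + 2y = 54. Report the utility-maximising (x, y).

MU_x = 4, MU_y = 2/y.
MRS = 4 ÷ (2/y).
Tangency: set MRS = p_x/p_y = 4/2 = 2.
MRS depends only on y: 2·y = 2 ⇒ y* = 2/2 = 1.
From the budget, 4·x = 54 − 2·1 = 52, so x* = 13.

x* = 13, y* = 1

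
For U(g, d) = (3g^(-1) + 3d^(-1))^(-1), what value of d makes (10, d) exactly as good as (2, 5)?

d = 5/3

U depends on (g, d) only through S = 3g^(-1) + 3d^(-1), so equal utility means equal S. At (2, 5): S = 2.1.
With g = 10: 3·10^(-1) = 0.3, so 3d^(-1) = 2.1 − 0.3 = 1.8, i.e. d^(-1) = 0.6.
Hence d = 1/0.6 = 5/3.
Check: U(10, 5/3) = 0.4762.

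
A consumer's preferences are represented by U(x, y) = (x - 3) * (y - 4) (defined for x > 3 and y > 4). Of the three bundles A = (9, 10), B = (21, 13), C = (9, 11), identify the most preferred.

Evaluate utility at each bundle:
U(A) = 36.
U(B) = 162.
U(C) = 42.
Highest utility is B, so B ≻ C ≻ A.

Bundle B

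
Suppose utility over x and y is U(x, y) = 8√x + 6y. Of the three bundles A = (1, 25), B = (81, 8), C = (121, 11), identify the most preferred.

Bundle A

Evaluate utility at each bundle:
U(A) = 158.000.
U(B) = 120.000.
U(C) = 154.000.
Highest utility is A, so A ≻ C ≻ B.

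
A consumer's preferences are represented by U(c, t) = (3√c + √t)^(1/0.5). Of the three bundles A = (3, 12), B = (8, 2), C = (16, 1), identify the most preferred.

Evaluate utility at each bundle:
U(A) = 75.000.
U(B) = 98.000.
U(C) = 169.000.
Highest utility is C, so C ≻ B ≻ A.

Bundle C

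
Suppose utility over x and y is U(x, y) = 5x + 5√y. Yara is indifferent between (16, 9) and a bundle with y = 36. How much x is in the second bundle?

U(16, 9) = 95.
Set U(x, 36) = 95 and solve.
With y = 36: √36 = 6, so 5x = 95 − 5·6 = 65 and x = 13.
Check: U(13, 36) = 95.

x = 13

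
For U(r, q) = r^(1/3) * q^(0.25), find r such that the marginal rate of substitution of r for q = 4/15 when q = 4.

MU_r = 1/3·r^(-2/3)·q^(0.25) and MU_q = 0.25·r^(1/3)·q^(-0.75).
MRS = MU_r/MU_q = (4/3)·q/r.
Substitute q = 4: MRS = (16/3)/r. Setting (16/3)/r = 4/15 gives r = (16/3)/(4/15) = 20.

r = 20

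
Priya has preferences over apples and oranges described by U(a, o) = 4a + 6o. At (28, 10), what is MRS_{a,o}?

MRS = 2/3

MU_a = 4, MU_o = 6, so MRS = 4/6 = 2/3 at every bundle.
At (28, 10): MRS = 2/3.
That is, one extra unit of a is worth 2/3 units of o at the margin.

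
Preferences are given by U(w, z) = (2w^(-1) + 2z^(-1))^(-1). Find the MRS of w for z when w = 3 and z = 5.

MRS = 25/9

For CES with ρ = -1, MRS = (z/w)^2.
At (3, 5): MRS = 25/9.
The indifference curve has slope −25/9 at this bundle.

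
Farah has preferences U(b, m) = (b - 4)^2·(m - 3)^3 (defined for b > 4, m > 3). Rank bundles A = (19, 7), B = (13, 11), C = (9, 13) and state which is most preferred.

Evaluate utility at each bundle:
U(A) = 14400.
U(B) = 41472.
U(C) = 25000.
Highest utility is B, so B ≻ C ≻ A.

Bundle B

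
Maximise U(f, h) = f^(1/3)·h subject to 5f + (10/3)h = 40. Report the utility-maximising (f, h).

MU_f = 1/3·f^(-2/3)·h and MU_h = f^(1/3).
MRS = MU_f/MU_h = (1/3)·h/f.
Tangency: set MRS = p_f/p_h = 5/(10/3) = 1.5.
So (1/3)·h/f = 1.5, i.e. h = 4.5·f.
Substitute into the budget 5·f + (10/3)·h = 40: 20·f = 40, so f* = 2.
Then h* = 4.5·2 = 9.

f* = 2, h* = 9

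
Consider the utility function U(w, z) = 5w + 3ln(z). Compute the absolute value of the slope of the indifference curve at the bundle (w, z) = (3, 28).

MRS = 140/3

MU_w = 5, MU_z = 3/z.
MRS = 5 ÷ (3/z).
At (3, 28): MRS = 140/3.
The indifference curve has slope −140/3 at this bundle.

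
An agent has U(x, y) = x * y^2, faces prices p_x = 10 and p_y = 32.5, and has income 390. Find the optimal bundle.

x* = 13, y* = 8

MU_x = y^2 and MU_y = 2·x·y.
MRS = MU_x/MU_y = (1/2)·y/x.
Tangency: set MRS = p_x/p_y = 10/32.5 = 4/13.
So (1/2)·y/x = 4/13, i.e. y = (8/13)·x.
Substitute into the budget 10·x + 32.5·y = 390: 30·x = 390, so x* = 13.
Then y* = (8/13)·13 = 8.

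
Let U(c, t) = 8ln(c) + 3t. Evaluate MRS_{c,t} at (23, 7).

MRS = 8/69

MU_c = 8/c, MU_t = 3.
MRS = 8/c ÷ 3.
At (23, 7): MRS = 8/69.
So at (23, 7) the consumer would give up 8/69 units of t for one more unit of c.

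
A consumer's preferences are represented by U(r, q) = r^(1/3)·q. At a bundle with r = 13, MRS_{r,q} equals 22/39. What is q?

MU_r = 1/3·r^(-2/3)·q and MU_q = r^(1/3).
MRS = MU_r/MU_q = (1/3)·q/r.
Substitute r = 13: MRS = q/39. Setting q/39 = 22/39 gives q = (22/39)·39 = 22.

q = 22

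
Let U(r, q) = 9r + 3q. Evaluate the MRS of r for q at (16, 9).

MU_r = 9, MU_q = 3, so MRS = 9/3 = 3 at every bundle.
At (16, 9): MRS = 3.
The indifference curve has slope −3 at this bundle.

MRS = 3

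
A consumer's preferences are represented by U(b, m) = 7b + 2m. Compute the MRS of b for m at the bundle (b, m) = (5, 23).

MU_b = 7, MU_m = 2, so MRS = 7/2 = 3.5 at every bundle.
At (5, 23): MRS = 3.5.
So at (5, 23) the consumer would give up 3.5 units of m for one more unit of b.

MRS = 3.5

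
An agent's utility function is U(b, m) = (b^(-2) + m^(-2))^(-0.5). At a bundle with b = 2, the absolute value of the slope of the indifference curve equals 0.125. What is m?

m = 1

For CES with ρ = -2, MRS = (m/b)^3.
Setting (m/2)^3 = 0.125 gives m/2 = 0.5 and m = 1.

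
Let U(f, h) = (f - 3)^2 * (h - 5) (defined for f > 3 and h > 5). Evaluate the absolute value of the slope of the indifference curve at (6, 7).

MRS = 4/3

MU_f = 2·(f−3)·(h−5), MU_h = (f−3)^2.
MRS = (2/1)·(h−5)/(f−3).
At (6, 7): MRS = 4/3.
That is, one extra unit of f is worth 4/3 units of h at the margin.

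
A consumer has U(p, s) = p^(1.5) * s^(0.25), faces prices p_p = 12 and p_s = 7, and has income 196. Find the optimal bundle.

MU_p = 1.5·√p·s^(0.25) and MU_s = 0.25·p^(1.5)·s^(-0.75).
MRS = MU_p/MU_s = (6)·s/p.
Tangency: set MRS = p_p/p_s = 12/7.
So (6)·s/p = 12/7, i.e. s = (2/7)·p.
Substitute into the budget 12·p + 7·s = 196: 14·p = 196, so p* = 14.
Then s* = (2/7)·14 = 4.

p* = 14, s* = 4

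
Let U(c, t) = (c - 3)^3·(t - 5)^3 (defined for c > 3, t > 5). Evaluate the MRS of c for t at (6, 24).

MU_c = 3·(c−3)^2·(t−5)^3, MU_t = 3·(c−3)^3·(t−5)^2.
MRS = (t−5)/(c−3).
At (6, 24): MRS = 19/3.
That is, one extra unit of c is worth 19/3 units of t at the margin.

MRS = 19/3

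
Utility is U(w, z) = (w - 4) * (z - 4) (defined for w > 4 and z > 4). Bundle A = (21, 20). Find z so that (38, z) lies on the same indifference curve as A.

U(21, 20) = 272.
Set U(38, z) = 272 and solve.
With w = 38: (38 − 4) = 34, so (z − 4) = 272/34 = 8.
So z = 4 + 8 = 12.
Check: U(38, 12) = 272.

z = 12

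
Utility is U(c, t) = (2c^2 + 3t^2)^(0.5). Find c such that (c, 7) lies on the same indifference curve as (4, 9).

U depends on (c, t) only through S = 2c^2 + 3t^2, so equal utility means equal S. At (4, 9): S = 275.
With t = 7: 3·7^2 = 147, so 2c^2 = 275 − 147 = 128, i.e. c^2 = 64.
Hence c = √64 = 8.
Check: U(8, 7) = 16.5831.

c = 8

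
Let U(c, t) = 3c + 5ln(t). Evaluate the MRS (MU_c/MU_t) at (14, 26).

MU_c = 3, MU_t = 5/t.
MRS = 3 ÷ (5/t).
At (14, 26): MRS = 15.6.
The indifference curve has slope −15.6 at this bundle.

MRS = 15.6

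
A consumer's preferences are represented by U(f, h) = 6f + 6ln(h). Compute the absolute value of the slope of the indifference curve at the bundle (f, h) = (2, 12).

MU_f = 6, MU_h = 6/h.
MRS = 6 ÷ (6/h).
At (2, 12): MRS = 12.
The indifference curve has slope −12 at this bundle.

MRS = 12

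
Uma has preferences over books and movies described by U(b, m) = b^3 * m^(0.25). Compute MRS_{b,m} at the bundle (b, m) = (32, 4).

MRS = 1.5

MU_b = 3·b^2·m^(0.25) and MU_m = 0.25·b^3·m^(-0.75).
MRS = MU_b/MU_m = (12)·m/b.
At (32, 4): MRS = 1.5.
That is, one extra unit of b is worth 1.5 units of m at the margin.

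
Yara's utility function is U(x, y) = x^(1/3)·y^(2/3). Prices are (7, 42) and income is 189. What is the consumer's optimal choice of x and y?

x* = 9, y* = 3

MU_x = 1/3·x^(-2/3)·y^(2/3) and MU_y = 2/3·x^(1/3)·y^(-1/3).
MRS = MU_x/MU_y = (0.5)·y/x.
Tangency: set MRS = p_x/p_y = 7/42 = 1/6.
So (0.5)·y/x = 1/6, i.e. y = (1/3)·x.
Substitute into the budget 7·x + 42·y = 189: 21·x = 189, so x* = 9.
Then y* = (1/3)·9 = 3.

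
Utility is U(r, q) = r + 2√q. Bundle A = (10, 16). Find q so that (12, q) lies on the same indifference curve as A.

q = 9

U(10, 16) = 18.
Set U(12, q) = 18 and solve.
With r = 12: 2√q = 18 − 12 = 6, so √q = 3 and q = 9.
Check: U(12, 9) = 18.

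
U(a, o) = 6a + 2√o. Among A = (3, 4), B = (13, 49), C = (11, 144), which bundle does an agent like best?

Bundle B

Evaluate utility at each bundle:
U(A) = 22.000.
U(B) = 92.000.
U(C) = 90.000.
Highest utility is B, so B ≻ C ≻ A.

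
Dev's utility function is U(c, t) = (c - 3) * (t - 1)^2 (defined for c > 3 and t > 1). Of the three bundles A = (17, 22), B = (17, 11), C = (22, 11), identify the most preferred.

Bundle A

Evaluate utility at each bundle:
U(A) = 6174.
U(B) = 1400.
U(C) = 1900.
Highest utility is A, so A ≻ C ≻ B.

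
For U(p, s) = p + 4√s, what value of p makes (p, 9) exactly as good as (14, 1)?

p = 6

U(14, 1) = 18.
Set U(p, 9) = 18 and solve.
With s = 9: √9 = 3, so p = 18 − 4·3 = 6.
Check: U(6, 9) = 18.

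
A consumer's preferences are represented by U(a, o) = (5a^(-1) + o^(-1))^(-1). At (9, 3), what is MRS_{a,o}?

For CES with ρ = -1, MRS = (5/1)·(o/a)^2.
At (9, 3): MRS = 5/9.
That is, one extra unit of a is worth 5/9 units of o at the margin.

MRS = 5/9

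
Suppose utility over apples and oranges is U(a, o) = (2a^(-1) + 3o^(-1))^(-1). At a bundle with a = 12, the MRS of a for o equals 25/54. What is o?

For CES with ρ = -1, MRS = (2/3)·(o/a)^2.
Setting (2/3)·(o/12)^2 = 25/54 gives (o/12)^2 = 25/36, so o/12 = 5/6 and o = 10.

o = 10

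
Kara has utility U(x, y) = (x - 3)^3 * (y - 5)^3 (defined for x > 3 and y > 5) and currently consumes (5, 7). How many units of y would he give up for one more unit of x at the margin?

MU_x = 3·(x−3)^2·(y−5)^3, MU_y = 3·(x−3)^3·(y−5)^2.
MRS = (y−5)/(x−3).
At (5, 7): MRS = 1.
That is, one extra unit of x is worth 1 units of y at the margin.

MRS = 1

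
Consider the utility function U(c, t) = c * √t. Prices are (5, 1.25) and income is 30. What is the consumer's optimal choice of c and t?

c* = 4, t* = 8

MU_c = √t and MU_t = 0.5·c·t^(-0.5).
MRS = MU_c/MU_t = (2)·t/c.
Tangency: set MRS = p_c/p_t = 5/1.25 = 4.
So (2)·t/c = 4, i.e. t = 2·c.
Substitute into the budget 5·c + 1.25·t = 30: 7.5·c = 30, so c* = 4.
Then t* = 2·4 = 8.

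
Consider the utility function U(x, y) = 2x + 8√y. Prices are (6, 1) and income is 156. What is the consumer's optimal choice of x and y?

MU_x = 2, MU_y = 8/(2√y).
MRS = 2 ÷ (8/(2√y)).
Tangency: set MRS = p_x/p_y = 6/1 = 6.
MRS depends only on y: 0.5·√y = 6 ⇒ √y = 6/0.5 = 12 ⇒ y* = 144.
From the budget, 6·x = 156 − 1·144 = 12, so x* = 2.

x* = 2, y* = 144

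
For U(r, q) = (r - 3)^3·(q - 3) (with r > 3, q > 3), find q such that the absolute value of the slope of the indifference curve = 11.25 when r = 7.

q = 18

MU_r = 3·(r−3)^2·(q−3), MU_q = (r−3)^3.
MRS = (3/1)·(q−3)/(r−3).
Substitute r = 7: MRS = (q − 3)/(4/3). Setting this equal to 11.25 gives q − 3 = 11.25·(4/3) = 15, so q = 18.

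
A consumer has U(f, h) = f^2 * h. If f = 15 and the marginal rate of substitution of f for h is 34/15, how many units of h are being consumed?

h = 17

MU_f = 2·f·h and MU_h = f^2.
MRS = MU_f/MU_h = (2/1)·h/f.
Substitute f = 15: MRS = h/7.5. Setting h/7.5 = 34/15 gives h = (34/15)·7.5 = 17.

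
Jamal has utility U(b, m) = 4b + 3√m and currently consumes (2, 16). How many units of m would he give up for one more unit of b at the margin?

MU_b = 4, MU_m = 3/(2√m).
MRS = 4 ÷ (3/(2√m)).
At (2, 16): MRS = 32/3.
The indifference curve has slope −32/3 at this bundle.

MRS = 32/3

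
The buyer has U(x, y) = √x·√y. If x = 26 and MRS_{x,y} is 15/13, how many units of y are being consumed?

y = 30

MU_x = 0.5·x^(-0.5)·√y and MU_y = 0.5·√x·y^(-0.5).
MRS = MU_x/MU_y = y/x.
Substitute x = 26: MRS = y/26. Setting y/26 = 15/13 gives y = (15/13)·26 = 30.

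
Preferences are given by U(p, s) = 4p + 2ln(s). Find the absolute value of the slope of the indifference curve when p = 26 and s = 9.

MRS = 18

MU_p = 4, MU_s = 2/s.
MRS = 4 ÷ (2/s).
At (26, 9): MRS = 18.
So at (26, 9) the consumer would give up 18 units of s for one more unit of p.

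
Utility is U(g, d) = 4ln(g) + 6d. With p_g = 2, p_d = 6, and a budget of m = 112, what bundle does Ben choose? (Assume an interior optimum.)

g* = 2, d* = 18

MU_g = 4/g, MU_d = 6.
MRS = 4/g ÷ 6.
Tangency: set MRS = p_g/p_d = 2/6 = 1/3.
MRS depends only on g: (2/3)/g = 1/3 ⇒ g* = (2/3)/(1/3) = 2.
From the budget, 6·d = 112 − 2·2 = 108, so d* = 18.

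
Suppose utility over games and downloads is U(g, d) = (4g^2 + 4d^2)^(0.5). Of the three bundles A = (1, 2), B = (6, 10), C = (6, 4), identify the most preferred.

Evaluate utility at each bundle:
U(A) = 4.472.
U(B) = 23.324.
U(C) = 14.422.
Highest utility is B, so B ≻ C ≻ A.

Bundle B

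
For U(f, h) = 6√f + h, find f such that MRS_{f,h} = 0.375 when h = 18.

f = 64

MU_f = 6/(2√f), MU_h = 1.
MRS = 6/(2√f) ÷ 1.
MRS depends only on f: 3/√f = 0.375 ⇒ √f = 3/0.375 = 8 ⇒ f = 64.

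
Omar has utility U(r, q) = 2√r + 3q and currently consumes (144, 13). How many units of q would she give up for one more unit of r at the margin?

MRS = 1/36

MU_r = 2/(2√r), MU_q = 3.
MRS = 2/(2√r) ÷ 3.
At (144, 13): MRS = 1/36.
The indifference curve has slope −1/36 at this bundle.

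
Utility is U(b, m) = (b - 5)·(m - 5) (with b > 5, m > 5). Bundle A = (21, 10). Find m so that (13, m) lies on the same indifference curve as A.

m = 15

U(21, 10) = 80.
Set U(13, m) = 80 and solve.
With b = 13: (13 − 5) = 8, so (m − 5) = 80/8 = 10.
So m = 5 + 10 = 15.
Check: U(13, 15) = 80.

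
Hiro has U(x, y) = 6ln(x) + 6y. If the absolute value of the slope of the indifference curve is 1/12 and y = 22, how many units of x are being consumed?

MU_x = 6/x, MU_y = 6.
MRS = 6/x ÷ 6.
MRS depends only on x: 1/x = 1/12 ⇒ x = 1/(1/12) = 12.

x = 12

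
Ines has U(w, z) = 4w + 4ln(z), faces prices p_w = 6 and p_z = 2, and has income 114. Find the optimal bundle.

MU_w = 4, MU_z = 4/z.
MRS = 4 ÷ (4/z).
Tangency: set MRS = p_w/p_z = 6/2 = 3.
MRS depends only on z: z = 3 ⇒ z* = 3.
From the budget, 6·w = 114 − 2·3 = 108, so w* = 18.

w* = 18, z* = 3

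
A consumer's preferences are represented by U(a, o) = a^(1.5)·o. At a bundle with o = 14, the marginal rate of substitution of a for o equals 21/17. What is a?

MU_a = 1.5·√a·o and MU_o = a^(1.5).
MRS = MU_a/MU_o = (1.5)·o/a.
Substitute o = 14: MRS = 21/a. Setting 21/a = 21/17 gives a = 21/(21/17) = 17.

a = 17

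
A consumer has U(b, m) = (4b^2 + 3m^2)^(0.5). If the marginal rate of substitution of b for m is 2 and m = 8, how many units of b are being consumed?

b = 12

For CES with ρ = 2, MRS = (4/3)·(m/b)^(-1).
Setting (4/3)·(8/b)^(-1) = 2 gives (8/b)^(-1) = 1.5, so 8/b = 2/3 and b = 12.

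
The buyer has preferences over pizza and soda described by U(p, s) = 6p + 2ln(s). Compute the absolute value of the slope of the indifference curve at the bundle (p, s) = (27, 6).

MU_p = 6, MU_s = 2/s.
MRS = 6 ÷ (2/s).
At (27, 6): MRS = 18.
So at (27, 6) the consumer would give up 18 units of s for one more unit of p.

MRS = 18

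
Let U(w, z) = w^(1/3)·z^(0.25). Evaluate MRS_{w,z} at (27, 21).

MU_w = 1/3·w^(-2/3)·z^(0.25) and MU_z = 0.25·w^(1/3)·z^(-0.75).
MRS = MU_w/MU_z = (4/3)·z/w.
At (27, 21): MRS = 28/27.
That is, one extra unit of w is worth 28/27 units of z at the margin.

MRS = 28/27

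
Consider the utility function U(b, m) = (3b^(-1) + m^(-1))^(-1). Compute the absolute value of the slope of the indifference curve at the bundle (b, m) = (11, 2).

MRS = 12/121

For CES with ρ = -1, MRS = (3/1)·(m/b)^2.
At (11, 2): MRS = 12/121.
So at (11, 2) the consumer would give up 12/121 units of m for one more unit of b.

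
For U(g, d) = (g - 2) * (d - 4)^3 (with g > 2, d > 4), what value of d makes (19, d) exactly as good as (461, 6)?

d = 10

U(461, 6) = 3672.
Set U(19, d) = 3672 and solve.
With g = 19: (19 − 2) = 17, so (d − 4)^3 = 3672/17 = 216.
Taking the cube root (with d > 4): d − 4 = 6, so d = 10.
Check: U(19, 10) = 3672.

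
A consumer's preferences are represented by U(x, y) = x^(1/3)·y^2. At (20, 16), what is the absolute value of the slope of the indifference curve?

MRS = 2/15

MU_x = 1/3·x^(-2/3)·y^2 and MU_y = 2·x^(1/3)·y.
MRS = MU_x/MU_y = (1/6)·y/x.
At (20, 16): MRS = 2/15.
The indifference curve has slope −2/15 at this bundle.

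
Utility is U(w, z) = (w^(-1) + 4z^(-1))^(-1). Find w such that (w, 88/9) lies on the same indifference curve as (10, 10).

w = 11

U depends on (w, z) only through S = w^(-1) + 4z^(-1), so equal utility means equal S. At (10, 10): S = 0.5.
With z = 88/9: 4·(88/9)^(-1) = 9/22, so w^(-1) = 0.5 − 9/22 = 1/11.
Hence w = 1/(1/11) = 11.
Check: U(11, 88/9) = 2.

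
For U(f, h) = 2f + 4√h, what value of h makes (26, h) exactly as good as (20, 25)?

h = 4

U(20, 25) = 60.
Set U(26, h) = 60 and solve.
With f = 26: 4√h = 60 − 2·26 = 8, so √h = 2 and h = 4.
Check: U(26, 4) = 60.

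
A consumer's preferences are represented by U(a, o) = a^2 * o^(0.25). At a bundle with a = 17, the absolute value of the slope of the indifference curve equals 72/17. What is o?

MU_a = 2·a·o^(0.25) and MU_o = 0.25·a^2·o^(-0.75).
MRS = MU_a/MU_o = (8)·o/a.
Substitute a = 17: MRS = o/2.125. Setting o/2.125 = 72/17 gives o = (72/17)·2.125 = 9.

o = 9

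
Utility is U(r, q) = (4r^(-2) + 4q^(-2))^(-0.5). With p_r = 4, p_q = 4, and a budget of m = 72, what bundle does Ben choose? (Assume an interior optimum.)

For CES with ρ = -2, MRS = (q/r)^3.
Tangency: set MRS = p_r/p_q = 4/4 = 1.
So (q/r)^3 = 1; taking the cube root, q/r = 1, i.e. q = r.
Substitute into the budget 4·r + 4·q = 72: 8·r = 72, so r* = 9 and q* = 9.

r* = 9, q* = 9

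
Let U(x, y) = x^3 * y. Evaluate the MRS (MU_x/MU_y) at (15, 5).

MU_x = 3·x^2·y and MU_y = x^3.
MRS = MU_x/MU_y = (3/1)·y/x.
At (15, 5): MRS = 1.
The indifference curve has slope −1 at this bundle.

MRS = 1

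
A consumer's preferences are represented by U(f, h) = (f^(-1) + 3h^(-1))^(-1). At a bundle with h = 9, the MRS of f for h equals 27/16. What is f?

f = 4

For CES with ρ = -1, MRS = (1/3)·(h/f)^2.
Setting (1/3)·(9/f)^2 = 27/16 gives (9/f)^2 = 81/16, so 9/f = 2.25 and f = 4.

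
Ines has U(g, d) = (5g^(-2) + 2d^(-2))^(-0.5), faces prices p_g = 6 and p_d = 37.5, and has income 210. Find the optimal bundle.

For CES with ρ = -2, MRS = (5/2)·(d/g)^3.
Tangency: set MRS = p_g/p_d = 6/37.5 = 4/25.
So (d/g)^3 = 8/125; taking the cube root, d/g = 0.4, i.e. d = 0.4·g.
Substitute into the budget 6·g + 37.5·d = 210: 21·g = 210, so g* = 10 and d* = 0.4·10 = 4.

g* = 10, d* = 4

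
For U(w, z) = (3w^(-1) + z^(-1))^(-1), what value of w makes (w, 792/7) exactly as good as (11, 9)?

U depends on (w, z) only through S = 3w^(-1) + z^(-1), so equal utility means equal S. At (11, 9): S = 38/99.
With z = 792/7: (792/7)^(-1) = 7/792, so 3w^(-1) = 38/99 − 7/792 = 0.375, i.e. w^(-1) = 0.125.
Hence w = 1/0.125 = 8.
Check: U(8, 792/7) = 2.6053.

w = 8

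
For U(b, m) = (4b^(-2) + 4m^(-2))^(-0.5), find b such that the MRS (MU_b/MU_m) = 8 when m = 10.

For CES with ρ = -2, MRS = (m/b)^3.
Setting (10/b)^3 = 8 gives 10/b = 2 and b = 5.

b = 5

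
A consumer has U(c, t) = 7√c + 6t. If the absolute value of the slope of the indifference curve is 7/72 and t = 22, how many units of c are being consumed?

c = 36

MU_c = 7/(2√c), MU_t = 6.
MRS = 7/(2√c) ÷ 6.
MRS depends only on c: (7/12)/√c = 7/72 ⇒ √c = (7/12)/(7/72) = 6 ⇒ c = 36.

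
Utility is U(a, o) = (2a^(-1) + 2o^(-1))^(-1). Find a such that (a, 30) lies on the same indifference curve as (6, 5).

a = 3

U depends on (a, o) only through S = 2a^(-1) + 2o^(-1), so equal utility means equal S. At (6, 5): S = 11/15.
With o = 30: 2·30^(-1) = 1/15, so 2a^(-1) = 11/15 − 1/15 = 2/3, i.e. a^(-1) = 1/3.
Hence a = 1/(1/3) = 3.
Check: U(3, 30) = 1.3636.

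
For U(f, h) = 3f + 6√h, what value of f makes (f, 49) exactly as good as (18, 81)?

U(18, 81) = 108.
Set U(f, 49) = 108 and solve.
With h = 49: √49 = 7, so 3f = 108 − 6·7 = 66 and f = 22.
Check: U(22, 49) = 108.

f = 22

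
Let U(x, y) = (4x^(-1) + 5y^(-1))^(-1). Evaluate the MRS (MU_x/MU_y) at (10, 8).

MRS = 64/125

For CES with ρ = -1, MRS = (4/5)·(y/x)^2.
At (10, 8): MRS = 64/125.
So at (10, 8) the consumer would give up 64/125 units of y for one more unit of x.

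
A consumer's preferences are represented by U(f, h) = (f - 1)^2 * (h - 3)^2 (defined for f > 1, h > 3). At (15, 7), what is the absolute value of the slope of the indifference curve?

MRS = 2/7

MU_f = 2·(f−1)·(h−3)^2, MU_h = 2·(f−1)^2·(h−3).
MRS = (h−3)/(f−1).
At (15, 7): MRS = 2/7.
So at (15, 7) the consumer would give up 2/7 units of h for one more unit of f.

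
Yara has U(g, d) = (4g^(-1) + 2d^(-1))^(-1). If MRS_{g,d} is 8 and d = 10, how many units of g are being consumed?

For CES with ρ = -1, MRS = (4/2)·(d/g)^2.
Setting (4/2)·(10/g)^2 = 8 gives (10/g)^2 = 4, so 10/g = 2 and g = 5.

g = 5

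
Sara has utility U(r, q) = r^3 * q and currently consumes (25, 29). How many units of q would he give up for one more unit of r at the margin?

MRS = 87/25

MU_r = 3·r^2·q and MU_q = r^3.
MRS = MU_r/MU_q = (3/1)·q/r.
At (25, 29): MRS = 87/25.
So at (25, 29) the consumer would give up 87/25 units of q for one more unit of r.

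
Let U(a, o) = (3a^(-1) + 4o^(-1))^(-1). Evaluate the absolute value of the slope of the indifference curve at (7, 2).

MRS = 3/49

For CES with ρ = -1, MRS = (3/4)·(o/a)^2.
At (7, 2): MRS = 3/49.
That is, one extra unit of a is worth 3/49 units of o at the margin.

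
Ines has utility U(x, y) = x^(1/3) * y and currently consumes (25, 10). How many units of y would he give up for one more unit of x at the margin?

MU_x = 1/3·x^(-2/3)·y and MU_y = x^(1/3).
MRS = MU_x/MU_y = (1/3)·y/x.
At (25, 10): MRS = 2/15.
So at (25, 10) the consumer would give up 2/15 units of y for one more unit of x.

MRS = 2/15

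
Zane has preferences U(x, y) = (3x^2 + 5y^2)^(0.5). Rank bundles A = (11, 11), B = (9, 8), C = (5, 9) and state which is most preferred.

Evaluate utility at each bundle:
U(A) = 31.113.
U(B) = 23.728.
U(C) = 21.909.
Highest utility is A, so A ≻ B ≻ C.

Bundle A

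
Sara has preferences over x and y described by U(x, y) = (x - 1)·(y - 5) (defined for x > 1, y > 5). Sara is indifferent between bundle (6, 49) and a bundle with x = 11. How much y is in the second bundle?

U(6, 49) = 220.
Set U(11, y) = 220 and solve.
With x = 11: (11 − 1) = 10, so (y − 5) = 220/10 = 22.
So y = 5 + 22 = 27.
Check: U(11, 27) = 220.

y = 27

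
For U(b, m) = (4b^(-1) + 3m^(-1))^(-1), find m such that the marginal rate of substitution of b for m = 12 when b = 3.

For CES with ρ = -1, MRS = (4/3)·(m/b)^2.
Setting (4/3)·(m/3)^2 = 12 gives (m/3)^2 = 9, so m/3 = 3 and m = 9.

m = 9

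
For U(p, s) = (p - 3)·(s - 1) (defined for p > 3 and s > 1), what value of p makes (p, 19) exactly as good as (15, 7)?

p = 7

U(15, 7) = 72.
Set U(p, 19) = 72 and solve.
With s = 19: (19 − 1) = 18, so (p − 3) = 72/18 = 4.
So p = 3 + 4 = 7.
Check: U(7, 19) = 72.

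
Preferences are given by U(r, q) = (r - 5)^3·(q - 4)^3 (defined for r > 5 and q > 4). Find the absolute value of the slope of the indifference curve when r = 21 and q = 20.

MRS = 1

MU_r = 3·(r−5)^2·(q−4)^3, MU_q = 3·(r−5)^3·(q−4)^2.
MRS = (q−4)/(r−5).
At (21, 20): MRS = 1.
That is, one extra unit of r is worth 1 units of q at the margin.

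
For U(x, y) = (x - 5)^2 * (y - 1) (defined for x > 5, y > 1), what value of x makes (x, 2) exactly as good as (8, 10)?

U(8, 10) = 81.
Set U(x, 2) = 81 and solve.
With y = 2: (2 − 1) = 1, so (x − 5)^2 = 81/1 = 81.
Taking the square root (with x > 5): x − 5 = 9, so x = 14.
Check: U(14, 2) = 81.

x = 14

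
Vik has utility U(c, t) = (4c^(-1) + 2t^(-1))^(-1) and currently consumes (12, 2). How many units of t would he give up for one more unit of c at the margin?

For CES with ρ = -1, MRS = (4/2)·(t/c)^2.
At (12, 2): MRS = 1/18.
The indifference curve has slope −1/18 at this bundle.

MRS = 1/18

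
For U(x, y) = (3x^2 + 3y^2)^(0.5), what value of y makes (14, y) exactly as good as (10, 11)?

y = 5

U depends on (x, y) only through S = 3x^2 + 3y^2, so equal utility means equal S. At (10, 11): S = 663.
With x = 14: 3·14^2 = 588, so 3y^2 = 663 − 588 = 75, i.e. y^2 = 25.
Hence y = √25 = 5.
Check: U(14, 5) = 25.7488.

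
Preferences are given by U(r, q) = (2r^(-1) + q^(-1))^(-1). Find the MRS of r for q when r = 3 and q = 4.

For CES with ρ = -1, MRS = (2/1)·(q/r)^2.
At (3, 4): MRS = 32/9.
So at (3, 4) the consumer would give up 32/9 units of q for one more unit of r.

MRS = 32/9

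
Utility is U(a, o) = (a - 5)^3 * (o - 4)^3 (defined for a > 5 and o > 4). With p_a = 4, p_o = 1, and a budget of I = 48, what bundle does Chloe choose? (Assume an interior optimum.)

a* = 8, o* = 16

MU_a = 3·(a−5)^2·(o−4)^3, MU_o = 3·(a−5)^3·(o−4)^2.
MRS = (o−4)/(a−5).
Tangency: set MRS = p_a/p_o = 4/1 = 4.
So (o − 4)/(a − 5) = 4, i.e. (o − 4) = 4·(a − 5).
Rewrite the budget in excess-of-subsistence terms: 4·(a − 5) + 1·(o − 4) = 48 − 4·5 − 1·4 = 24.
Substituting, 8·(a − 5) = 24, so a − 5 = 3 and a* = 8.
Then o − 4 = 4·3 = 12, so o* = 16.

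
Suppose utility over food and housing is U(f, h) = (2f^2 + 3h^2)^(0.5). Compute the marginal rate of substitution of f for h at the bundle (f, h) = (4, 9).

MRS = 8/27

For CES with ρ = 2, MRS = (2/3)·(h/f)^(-1).
At (4, 9): MRS = 8/27.
That is, one extra unit of f is worth 8/27 units of h at the margin.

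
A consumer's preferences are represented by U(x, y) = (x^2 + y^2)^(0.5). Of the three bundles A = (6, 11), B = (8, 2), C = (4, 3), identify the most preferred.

Bundle A

Evaluate utility at each bundle:
U(A) = 12.530.
U(B) = 8.246.
U(C) = 5.000.
Highest utility is A, so A ≻ B ≻ C.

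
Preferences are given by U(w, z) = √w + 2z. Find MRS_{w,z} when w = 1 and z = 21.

MU_w = 1/(2√w), MU_z = 2.
MRS = 1/(2√w) ÷ 2.
At (1, 21): MRS = 0.25.
That is, one extra unit of w is worth 0.25 units of z at the margin.

MRS = 0.25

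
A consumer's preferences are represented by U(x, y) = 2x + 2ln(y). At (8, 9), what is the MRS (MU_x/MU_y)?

MRS = 9

MU_x = 2, MU_y = 2/y.
MRS = 2 ÷ (2/y).
At (8, 9): MRS = 9.
The indifference curve has slope −9 at this bundle.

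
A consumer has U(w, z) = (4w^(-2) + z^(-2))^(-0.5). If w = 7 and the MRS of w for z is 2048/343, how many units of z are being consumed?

z = 8

For CES with ρ = -2, MRS = (4/1)·(z/w)^3.
Setting (4/1)·(z/7)^3 = 2048/343 gives (z/7)^3 = 512/343, so z/7 = 8/7 and z = 8.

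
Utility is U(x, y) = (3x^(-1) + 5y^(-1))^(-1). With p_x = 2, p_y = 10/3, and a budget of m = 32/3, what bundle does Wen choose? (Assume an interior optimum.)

For CES with ρ = -1, MRS = (3/5)·(y/x)^2.
Tangency: set MRS = p_x/p_y = 2/(10/3) = 0.6.
So (y/x)^2 = 1; taking the square root, y/x = 1, i.e. y = x.
Substitute into the budget 2·x + (10/3)·y = 32/3: (16/3)·x = 32/3, so x* = 2 and y* = 2.

x* = 2, y* = 2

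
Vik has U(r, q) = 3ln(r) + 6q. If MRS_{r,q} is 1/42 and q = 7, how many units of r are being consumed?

r = 21

MU_r = 3/r, MU_q = 6.
MRS = 3/r ÷ 6.
MRS depends only on r: 0.5/r = 1/42 ⇒ r = 0.5/(1/42) = 21.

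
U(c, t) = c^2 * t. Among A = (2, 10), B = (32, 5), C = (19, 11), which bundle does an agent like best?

Bundle B

Evaluate utility at each bundle:
U(A) = 40.
U(B) = 5120.
U(C) = 3971.
Highest utility is B, so B ≻ C ≻ A.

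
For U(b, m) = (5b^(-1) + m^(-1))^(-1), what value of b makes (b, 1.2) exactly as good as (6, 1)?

b = 5

U depends on (b, m) only through S = 5b^(-1) + m^(-1), so equal utility means equal S. At (6, 1): S = 11/6.
With m = 1.2: 1.2^(-1) = 5/6, so 5b^(-1) = 11/6 − 5/6 = 1, i.e. b^(-1) = 0.2.
Hence b = 1/0.2 = 5.
Check: U(5, 1.2) = 0.5455.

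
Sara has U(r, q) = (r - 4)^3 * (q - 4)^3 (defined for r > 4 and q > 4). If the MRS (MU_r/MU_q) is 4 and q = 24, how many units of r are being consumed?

r = 9

MU_r = 3·(r−4)^2·(q−4)^3, MU_q = 3·(r−4)^3·(q−4)^2.
MRS = (q−4)/(r−4).
Substitute q = 24: MRS = 20/(r − 4). Setting this equal to 4 gives r − 4 = 20/4 = 5, so r = 9.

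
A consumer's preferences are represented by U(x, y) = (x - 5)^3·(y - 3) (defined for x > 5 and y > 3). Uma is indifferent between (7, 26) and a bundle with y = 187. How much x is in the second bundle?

x = 6

U(7, 26) = 184.
Set U(x, 187) = 184 and solve.
With y = 187: (187 − 3) = 184, so (x − 5)^3 = 184/184 = 1.
Taking the cube root (with x > 5): x − 5 = 1, so x = 6.
Check: U(6, 187) = 184.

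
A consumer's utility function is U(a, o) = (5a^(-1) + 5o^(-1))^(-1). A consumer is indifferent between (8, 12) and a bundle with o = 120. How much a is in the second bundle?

a = 5

U depends on (a, o) only through S = 5a^(-1) + 5o^(-1), so equal utility means equal S. At (8, 12): S = 25/24.
With o = 120: 5·120^(-1) = 1/24, so 5a^(-1) = 25/24 − 1/24 = 1, i.e. a^(-1) = 0.2.
Hence a = 1/0.2 = 5.
Check: U(5, 120) = 0.96.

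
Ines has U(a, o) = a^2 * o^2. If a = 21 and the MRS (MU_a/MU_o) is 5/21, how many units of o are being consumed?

o = 5

MU_a = 2·a·o^2 and MU_o = 2·a^2·o.
MRS = MU_a/MU_o = o/a.
Substitute a = 21: MRS = o/21. Setting o/21 = 5/21 gives o = (5/21)·21 = 5.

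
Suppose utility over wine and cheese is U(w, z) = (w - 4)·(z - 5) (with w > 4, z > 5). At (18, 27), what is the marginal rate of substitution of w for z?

MRS = 11/7

MU_w = (z−5), MU_z = (w−4).
MRS = (z−5)/(w−4).
At (18, 27): MRS = 11/7.
So at (18, 27) the consumer would give up 11/7 units of z for one more unit of w.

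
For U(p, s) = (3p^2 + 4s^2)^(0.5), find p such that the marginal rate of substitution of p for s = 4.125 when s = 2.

For CES with ρ = 2, MRS = (3/4)·(s/p)^(-1).
Setting (3/4)·(2/p)^(-1) = 4.125 gives (2/p)^(-1) = 5.5, so 2/p = 2/11 and p = 11.

p = 11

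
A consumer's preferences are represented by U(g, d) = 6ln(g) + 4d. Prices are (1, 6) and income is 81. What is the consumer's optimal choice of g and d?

g* = 9, d* = 12

MU_g = 6/g, MU_d = 4.
MRS = 6/g ÷ 4.
Tangency: set MRS = p_g/p_d = 1/6.
MRS depends only on g: 1.5/g = 1/6 ⇒ g* = 1.5/(1/6) = 9.
From the budget, 6·d = 81 − 1·9 = 72, so d* = 12.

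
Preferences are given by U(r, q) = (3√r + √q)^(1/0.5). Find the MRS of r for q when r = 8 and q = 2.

For CES with ρ = 0.5, MRS = (3/1)·√(q/r).
At (8, 2): MRS = 1.5.
The indifference curve has slope −1.5 at this bundle.

MRS = 1.5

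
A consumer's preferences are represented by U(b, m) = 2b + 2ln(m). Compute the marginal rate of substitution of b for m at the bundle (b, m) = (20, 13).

MRS = 13

MU_b = 2, MU_m = 2/m.
MRS = 2 ÷ (2/m).
At (20, 13): MRS = 13.
That is, one extra unit of b is worth 13 units of m at the margin.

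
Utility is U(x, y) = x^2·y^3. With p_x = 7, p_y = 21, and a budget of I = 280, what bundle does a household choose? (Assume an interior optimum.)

MU_x = 2·x·y^3 and MU_y = 3·x^2·y^2.
MRS = MU_x/MU_y = (2/3)·y/x.
Tangency: set MRS = p_x/p_y = 7/21 = 1/3.
So (2/3)·y/x = 1/3, i.e. y = 0.5·x.
Substitute into the budget 7·x + 21·y = 280: 17.5·x = 280, so x* = 16.
Then y* = 0.5·16 = 8.

x* = 16, y* = 8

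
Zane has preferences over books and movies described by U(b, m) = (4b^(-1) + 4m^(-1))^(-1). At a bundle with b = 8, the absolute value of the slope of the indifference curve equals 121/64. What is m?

m = 11

For CES with ρ = -1, MRS = (m/b)^2.
Setting (m/8)^2 = 121/64 gives m/8 = 1.375 and m = 11.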